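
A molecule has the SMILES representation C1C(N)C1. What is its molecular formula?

C3H7N

Atom tally by fragment:
  cyclopropane ring core → C:3 H:6
  (− 1 ring H displaced by substituents)
  + NH2 → N:1 H:2
Element totals:
  C: 3
  H: 7
  N: 1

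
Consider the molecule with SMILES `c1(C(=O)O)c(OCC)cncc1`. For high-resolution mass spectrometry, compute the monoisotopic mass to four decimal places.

167.0582

Atom tally by fragment:
  pyridine ring core → C:5 H:5 N:1
  (− 2 ring H displaced by substituents)
  + COOH → C:1 H:1 O:2
  + OC2H5 → C:2 H:5 O:1
Element totals:
  C: 8
  H: 9
  N: 1
  O: 3
Molecular formula: C8H9NO3.
  M = 8(12.0) + 9(1.007825) + 14.003074 + 3(15.994915)
    = 96.000000 + 9.070425 + 14.003074 + 47.984745 = 167.058244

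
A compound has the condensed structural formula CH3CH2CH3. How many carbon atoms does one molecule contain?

Atom tally by fragment:
  CH3 → C:1 H:3
  CH2 → C:1 H:2
  CH3 → C:1 H:3
Element totals:
  C: 3
  H: 8

3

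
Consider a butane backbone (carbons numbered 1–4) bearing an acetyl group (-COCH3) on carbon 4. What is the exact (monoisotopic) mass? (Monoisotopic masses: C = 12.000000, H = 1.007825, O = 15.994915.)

100.0888

Atom tally by fragment:
  CH3 → C:1 H:3
  CH2 → C:1 H:2
  CH2 → C:1 H:2
  CH2COCH3 → C:3 H:5 O:1
Element totals:
  C: 6
  H: 12
  O: 1
Molecular formula: C6H12O.
  M = 6(12.0) + 12(1.007825) + 15.994915
    = 72.000000 + 12.093900 + 15.994915 = 100.088815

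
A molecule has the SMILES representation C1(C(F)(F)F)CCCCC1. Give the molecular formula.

C7H11F3

Atom tally by fragment:
  cyclohexane ring core → C:6 H:12
  (− 1 ring H displaced by substituents)
  + CF3 → C:1 F:3
Element totals:
  C: 7
  H: 11
  F: 3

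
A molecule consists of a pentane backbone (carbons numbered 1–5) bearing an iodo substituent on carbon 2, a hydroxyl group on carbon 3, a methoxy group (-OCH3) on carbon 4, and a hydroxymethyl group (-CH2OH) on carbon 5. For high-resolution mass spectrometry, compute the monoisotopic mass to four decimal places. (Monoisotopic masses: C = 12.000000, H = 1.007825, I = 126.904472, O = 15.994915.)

Atom tally by fragment:
  CH3 → C:1 H:3
  CH(I) → C:1 H:1 I:1
  CH(OH) → C:1 H:2 O:1
  CH(OCH3) → C:2 H:4 O:1
  CH2CH2OH → C:2 H:5 O:1
Element totals:
  C: 7
  H: 15
  I: 1
  O: 3
Molecular formula: C7H15IO3.
  M = 7(12.0) + 15(1.007825) + 126.904472 + 3(15.994915)
    = 84.000000 + 15.117375 + 126.904472 + 47.984745 = 274.006592

274.0066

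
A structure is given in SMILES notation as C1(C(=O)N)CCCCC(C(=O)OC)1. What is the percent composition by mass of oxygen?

Atom tally by fragment:
  cyclohexane ring core → C:6 H:12
  (− 2 ring H displaced by substituents)
  + CONH2 → C:1 H:2 O:1 N:1
  + COOCH3 → C:2 H:3 O:2
Element totals:
  C: 9
  H: 15
  N: 1
  O: 3
Molecular formula: C9H15NO3.
Molar mass = 185.223 g/mol.
Mass from O: 3 × 15.999 = 47.997 g/mol.
%O = 47.997 / 185.223 × 100 = 25.91%.

25.91%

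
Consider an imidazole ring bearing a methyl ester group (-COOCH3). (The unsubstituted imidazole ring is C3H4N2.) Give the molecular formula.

Atom tally by fragment:
  imidazole ring core → C:3 H:4 N:2
  (− 1 ring H displaced by substituents)
  + COOCH3 → C:2 H:3 O:2
Element totals:
  C: 5
  H: 6
  N: 2
  O: 2

C5H6N2O2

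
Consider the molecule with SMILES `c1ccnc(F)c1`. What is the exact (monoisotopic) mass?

Atom tally by fragment:
  pyridine ring core → C:5 H:5 N:1
  (− 1 ring H displaced by substituents)
  + F → F:1
Element totals:
  C: 5
  H: 4
  F: 1
  N: 1
Molecular formula: C5H4FN.
  M = 5(12.0) + 4(1.007825) + 18.998403 + 14.003074
    = 60.000000 + 4.031300 + 18.998403 + 14.003074 = 97.032777

97.0328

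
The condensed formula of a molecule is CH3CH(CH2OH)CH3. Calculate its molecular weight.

Atom tally by fragment:
  CH3 → C:1 H:3
  CH(CH2OH) → C:2 H:4 O:1
  CH3 → C:1 H:3
Element totals:
  C: 4
  H: 10
  O: 1
Molecular formula: C4H10O.
  M = 4(12.011) + 10(1.008) + 15.999
    = 48.044 + 10.080 + 15.999 = 74.123

74.12 g/mol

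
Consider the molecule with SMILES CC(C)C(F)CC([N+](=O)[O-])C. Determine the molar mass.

163.19 g/mol

Atom tally by fragment:
  CH3 → C:1 H:3
  CH(CH3) → C:2 H:4
  CH(F) → C:1 H:1 F:1
  CH2 → C:1 H:2
  CH(NO2) → C:1 H:1 N:1 O:2
  CH3 → C:1 H:3
Element totals:
  C: 7
  H: 14
  F: 1
  N: 1
  O: 2
Molecular formula: C7H14FNO2.
  M = 7(12.011) + 14(1.008) + 18.998 + 14.007 + 2(15.999)
    = 84.077 + 14.112 + 18.998 + 14.007 + 31.998 = 163.192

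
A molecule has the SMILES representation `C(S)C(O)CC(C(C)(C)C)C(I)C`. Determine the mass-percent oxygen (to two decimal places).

Atom tally by fragment:
  HSCH2 → C:1 H:3 S:1
  CH(OH) → C:1 H:2 O:1
  CH2 → C:1 H:2
  CH(C(CH3)3) → C:5 H:10
  CH(I) → C:1 H:1 I:1
  CH3 → C:1 H:3
Element totals:
  C: 10
  H: 21
  I: 1
  O: 1
  S: 1
Molecular formula: C10H21IOS.
Molar mass = 316.241 g/mol.
Mass from O: 1 × 15.999 = 15.999 g/mol.
%O = 15.999 / 316.241 × 100 = 5.06%.

5.06%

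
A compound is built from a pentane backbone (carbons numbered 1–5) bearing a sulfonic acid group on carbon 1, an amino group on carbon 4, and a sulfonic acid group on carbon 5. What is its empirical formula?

C5H13NO6S2

Atom tally by fragment:
  HO3SCH2 → C:1 H:3 S:1 O:3
  CH2 → C:1 H:2
  CH2 → C:1 H:2
  CH(NH2) → C:1 H:3 N:1
  CH2SO3H → C:1 H:3 S:1 O:3
Element totals:
  C: 5
  H: 13
  N: 1
  O: 6
  S: 2
Molecular formula: C5H13NO6S2.
gcd of subscripts (5, 13, 1, 6, 2) = 1, so the empirical formula equals the molecular formula.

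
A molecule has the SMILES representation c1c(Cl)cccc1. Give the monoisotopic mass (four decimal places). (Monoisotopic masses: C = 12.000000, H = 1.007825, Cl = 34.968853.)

112.0080

Atom tally by fragment:
  benzene ring core → C:6 H:6
  (− 1 ring H displaced by substituents)
  + Cl → Cl:1
Element totals:
  C: 6
  H: 5
  Cl: 1
Molecular formula: C6H5Cl.
  M = 6(12.0) + 5(1.007825) + 34.968853
    = 72.000000 + 5.039125 + 34.968853 = 112.007978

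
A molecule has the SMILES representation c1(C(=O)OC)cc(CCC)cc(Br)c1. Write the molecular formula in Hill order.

C11H13BrO2

Atom tally by fragment:
  benzene ring core → C:6 H:6
  (− 3 ring H displaced by substituents)
  + COOCH3 → C:2 H:3 O:2
  + CH2CH2CH3 → C:3 H:7
  + Br → Br:1
Element totals:
  C: 11
  H: 13
  Br: 1
  O: 2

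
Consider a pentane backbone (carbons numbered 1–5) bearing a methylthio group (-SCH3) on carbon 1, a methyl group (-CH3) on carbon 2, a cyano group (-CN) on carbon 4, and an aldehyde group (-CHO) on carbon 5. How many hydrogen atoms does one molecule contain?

Atom tally by fragment:
  CH3SCH2 → C:2 H:5 S:1
  CH(CH3) → C:2 H:4
  CH2 → C:1 H:2
  CH(CN) → C:2 H:1 N:1
  CH2CHO → C:2 H:3 O:1
Element totals:
  C: 9
  H: 15
  N: 1
  O: 1
  S: 1

15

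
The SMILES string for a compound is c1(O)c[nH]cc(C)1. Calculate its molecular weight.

Atom tally by fragment:
  pyrrole ring core → C:4 H:5 N:1
  (− 2 ring H displaced by substituents)
  + OH → O:1 H:1
  + CH3 → C:1 H:3
Element totals:
  C: 5
  H: 7
  N: 1
  O: 1
Molecular formula: C5H7NO.
  M = 5(12.011) + 7(1.008) + 14.007 + 15.999
    = 60.055 + 7.056 + 14.007 + 15.999 = 97.117

97.12 g/mol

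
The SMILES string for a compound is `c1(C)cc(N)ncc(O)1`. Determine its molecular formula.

C6H8N2O

Atom tally by fragment:
  pyridine ring core → C:5 H:5 N:1
  (− 3 ring H displaced by substituents)
  + CH3 → C:1 H:3
  + NH2 → N:1 H:2
  + OH → O:1 H:1
Element totals:
  C: 6
  H: 8
  N: 2
  O: 1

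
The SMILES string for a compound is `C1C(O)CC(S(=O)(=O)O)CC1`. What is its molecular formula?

C6H12O4S

Atom tally by fragment:
  cyclohexane ring core → C:6 H:12
  (− 2 ring H displaced by substituents)
  + OH → O:1 H:1
  + SO3H → S:1 O:3 H:1
Element totals:
  C: 6
  H: 12
  O: 4
  S: 1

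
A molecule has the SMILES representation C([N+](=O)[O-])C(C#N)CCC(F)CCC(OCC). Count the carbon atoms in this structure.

Atom tally by fragment:
  O2NCH2 → C:1 H:2 N:1 O:2
  CH(CN) → C:2 H:1 N:1
  CH2 → C:1 H:2
  CH2 → C:1 H:2
  CH(F) → C:1 H:1 F:1
  CH2 → C:1 H:2
  CH2 → C:1 H:2
  CH2OC2H5 → C:3 H:7 O:1
Element totals:
  C: 11
  H: 19
  F: 1
  N: 2
  O: 3

11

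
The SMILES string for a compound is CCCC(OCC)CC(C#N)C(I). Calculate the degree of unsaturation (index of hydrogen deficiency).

2

Atom tally by fragment:
  CH3 → C:1 H:3
  CH2 → C:1 H:2
  CH2 → C:1 H:2
  CH(OC2H5) → C:3 H:6 O:1
  CH2 → C:1 H:2
  CH(CN) → C:2 H:1 N:1
  CH2I → C:1 H:2 I:1
Element totals:
  C: 10
  H: 18
  I: 1
  N: 1
  O: 1
Molecular formula: C10H18INO.
DoU = (2C + 2 + N − H − X) / 2 = (2·10 + 2 + 1 − 18 − 1) / 2 = 2.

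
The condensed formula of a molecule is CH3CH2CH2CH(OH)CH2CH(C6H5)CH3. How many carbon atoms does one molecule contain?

13

Element totals:
  C: 13
  H: 20
  O: 1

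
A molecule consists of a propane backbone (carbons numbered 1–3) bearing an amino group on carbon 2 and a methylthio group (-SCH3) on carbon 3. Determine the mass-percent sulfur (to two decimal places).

30.48%

Atom tally by fragment:
  CH3 → C:1 H:3
  CH(NH2) → C:1 H:3 N:1
  CH2SCH3 → C:2 H:5 S:1
Element totals:
  C: 4
  H: 11
  N: 1
  S: 1
Molecular formula: C4H11NS.
Molar mass = 105.199 g/mol.
Mass from S: 1 × 32.06 = 32.060 g/mol.
%S = 32.060 / 105.199 × 100 = 30.48%.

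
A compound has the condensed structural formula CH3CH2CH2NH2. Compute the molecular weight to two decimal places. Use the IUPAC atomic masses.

59.11 g/mol

Element totals:
  C: 3
  H: 9
  N: 1
Molecular formula: C3H9N.
  M = 3(12.011) + 9(1.008) + 14.007
    = 36.033 + 9.072 + 14.007 = 59.112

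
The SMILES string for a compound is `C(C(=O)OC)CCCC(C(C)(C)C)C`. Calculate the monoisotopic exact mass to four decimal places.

200.1776

Atom tally by fragment:
  CH3OOCCH2 → C:3 H:5 O:2
  CH2 → C:1 H:2
  CH2 → C:1 H:2
  CH2 → C:1 H:2
  CH(C(CH3)3) → C:5 H:10
  CH3 → C:1 H:3
Element totals:
  C: 12
  H: 24
  O: 2
Molecular formula: C12H24O2.
  M = 12(12.0) + 24(1.007825) + 2(15.994915)
    = 144.000000 + 24.187800 + 31.989830 = 200.177630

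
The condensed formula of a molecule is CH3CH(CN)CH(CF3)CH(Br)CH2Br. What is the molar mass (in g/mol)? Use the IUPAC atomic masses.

Atom tally by fragment:
  CH3 → C:1 H:3
  CH(CN) → C:2 H:1 N:1
  CH(CF3) → C:2 H:1 F:3
  CH(Br) → C:1 H:1 Br:1
  CH2Br → C:1 H:2 Br:1
Element totals:
  C: 7
  H: 8
  Br: 2
  F: 3
  N: 1
Molecular formula: C7H8Br2F3N.
  M = 7(12.011) + 8(1.008) + 2(79.904) + 3(18.998) + 14.007
    = 84.077 + 8.064 + 159.808 + 56.994 + 14.007 = 322.950

322.95 g/mol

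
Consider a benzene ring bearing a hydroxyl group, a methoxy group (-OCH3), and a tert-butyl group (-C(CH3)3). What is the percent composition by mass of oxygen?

17.75%

Atom tally by fragment:
  benzene ring core → C:6 H:6
  (− 3 ring H displaced by substituents)
  + OH → O:1 H:1
  + OCH3 → C:1 H:3 O:1
  + C(CH3)3 → C:4 H:9
Element totals:
  C: 11
  H: 16
  O: 2
Molecular formula: C11H16O2.
Molar mass = 180.247 g/mol.
Mass from O: 2 × 15.999 = 31.998 g/mol.
%O = 31.998 / 180.247 × 100 = 17.75%.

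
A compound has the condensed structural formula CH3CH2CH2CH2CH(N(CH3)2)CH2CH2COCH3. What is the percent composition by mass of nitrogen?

Element totals:
  C: 11
  H: 23
  N: 1
  O: 1
Molecular formula: C11H23NO.
Molar mass = 185.311 g/mol.
Mass from N: 1 × 14.007 = 14.007 g/mol.
%N = 14.007 / 185.311 × 100 = 7.56%.

7.56%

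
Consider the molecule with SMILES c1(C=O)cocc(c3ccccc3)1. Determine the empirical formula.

Atom tally by fragment:
  furan ring core → C:4 H:4 O:1
  (− 2 ring H displaced by substituents)
  + CHO → C:1 H:1 O:1
  + C6H5 → C:6 H:5
Element totals:
  C: 11
  H: 8
  O: 2
Molecular formula: C11H8O2.
gcd of subscripts (11, 8, 2) = 1, so the empirical formula equals the molecular formula.

C11H8O2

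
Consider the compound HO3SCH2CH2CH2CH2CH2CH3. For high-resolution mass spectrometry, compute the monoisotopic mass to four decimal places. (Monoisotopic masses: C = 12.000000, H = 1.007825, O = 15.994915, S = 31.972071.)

Element totals:
  C: 6
  H: 14
  O: 3
  S: 1
Molecular formula: C6H14O3S.
  M = 6(12.0) + 14(1.007825) + 3(15.994915) + 31.972071
    = 72.000000 + 14.109550 + 47.984745 + 31.972071 = 166.066366

166.0664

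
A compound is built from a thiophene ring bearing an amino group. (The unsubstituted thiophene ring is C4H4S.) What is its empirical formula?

C4H5NS

Atom tally by fragment:
  thiophene ring core → C:4 H:4 S:1
  (− 1 ring H displaced by substituents)
  + NH2 → N:1 H:2
Element totals:
  C: 4
  H: 5
  N: 1
  S: 1
Molecular formula: C4H5NS.
gcd of subscripts (4, 5, 1, 1) = 1, so the empirical formula equals the molecular formula.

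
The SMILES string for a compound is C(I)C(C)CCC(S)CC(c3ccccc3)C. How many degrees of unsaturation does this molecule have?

Atom tally by fragment:
  ICH2 → C:1 H:2 I:1
  CH(CH3) → C:2 H:4
  CH2 → C:1 H:2
  CH2 → C:1 H:2
  CH(SH) → C:1 H:2 S:1
  CH2 → C:1 H:2
  CH(C6H5) → C:7 H:6
  CH3 → C:1 H:3
Element totals:
  C: 15
  H: 23
  I: 1
  S: 1
Molecular formula: C15H23IS.
DoU = (2C + 2 + N − H − X) / 2 = (2·15 + 2 + 0 − 23 − 1) / 2 = 4.

4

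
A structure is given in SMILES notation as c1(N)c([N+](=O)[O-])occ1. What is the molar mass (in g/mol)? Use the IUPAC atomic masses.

128.09 g/mol

Atom tally by fragment:
  furan ring core → C:4 H:4 O:1
  (− 2 ring H displaced by substituents)
  + NH2 → N:1 H:2
  + NO2 → N:1 O:2
Element totals:
  C: 4
  H: 4
  N: 2
  O: 3
Molecular formula: C4H4N2O3.
  M = 4(12.011) + 4(1.008) + 2(14.007) + 3(15.999)
    = 48.044 + 4.032 + 28.014 + 47.997 = 128.087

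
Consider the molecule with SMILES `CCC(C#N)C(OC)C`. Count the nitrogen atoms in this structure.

1

Atom tally by fragment:
  CH3 → C:1 H:3
  CH2 → C:1 H:2
  CH(CN) → C:2 H:1 N:1
  CH(OCH3) → C:2 H:4 O:1
  CH3 → C:1 H:3
Element totals:
  C: 7
  H: 13
  N: 1
  O: 1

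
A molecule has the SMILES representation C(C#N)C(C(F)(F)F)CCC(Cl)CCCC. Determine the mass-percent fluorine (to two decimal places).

Atom tally by fragment:
  NCCH2 → C:2 H:2 N:1
  CH(CF3) → C:2 H:1 F:3
  CH2 → C:1 H:2
  CH2 → C:1 H:2
  CH(Cl) → C:1 H:1 Cl:1
  CH2 → C:1 H:2
  CH2 → C:1 H:2
  CH2 → C:1 H:2
  CH3 → C:1 H:3
Element totals:
  C: 11
  H: 17
  Cl: 1
  F: 3
  N: 1
Molecular formula: C11H17ClF3N.
Molar mass = 255.708 g/mol.
Mass from F: 3 × 18.998 = 56.994 g/mol.
%F = 56.994 / 255.708 × 100 = 22.29%.

22.29%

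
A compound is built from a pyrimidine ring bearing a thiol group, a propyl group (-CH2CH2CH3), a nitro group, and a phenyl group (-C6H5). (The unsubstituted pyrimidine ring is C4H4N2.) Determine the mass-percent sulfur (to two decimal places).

11.64%

Atom tally by fragment:
  pyrimidine ring core → C:4 H:4 N:2
  (− 4 ring H displaced by substituents)
  + SH → S:1 H:1
  + CH2CH2CH3 → C:3 H:7
  + NO2 → N:1 O:2
  + C6H5 → C:6 H:5
Element totals:
  C: 13
  H: 13
  N: 3
  O: 2
  S: 1
Molecular formula: C13H13N3O2S.
Molar mass = 275.326 g/mol.
Mass from S: 1 × 32.06 = 32.060 g/mol.
%S = 32.060 / 275.326 × 100 = 11.64%.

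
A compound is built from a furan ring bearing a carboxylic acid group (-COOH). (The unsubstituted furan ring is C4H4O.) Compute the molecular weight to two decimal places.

Atom tally by fragment:
  furan ring core → C:4 H:4 O:1
  (− 1 ring H displaced by substituents)
  + COOH → C:1 H:1 O:2
Element totals:
  C: 5
  H: 4
  O: 3
Molecular formula: C5H4O3.
  M = 5(12.011) + 4(1.008) + 3(15.999)
    = 60.055 + 4.032 + 47.997 = 112.084

112.08 g/mol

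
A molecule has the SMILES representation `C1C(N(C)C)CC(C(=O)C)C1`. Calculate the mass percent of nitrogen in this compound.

Atom tally by fragment:
  cyclopentane ring core → C:5 H:10
  (− 2 ring H displaced by substituents)
  + N(CH3)2 → N:1 C:2 H:6
  + COCH3 → C:2 H:3 O:1
Element totals:
  C: 9
  H: 17
  N: 1
  O: 1
Molecular formula: C9H17NO.
Molar mass = 155.241 g/mol.
Mass from N: 1 × 14.007 = 14.007 g/mol.
%N = 14.007 / 155.241 × 100 = 9.02%.

9.02%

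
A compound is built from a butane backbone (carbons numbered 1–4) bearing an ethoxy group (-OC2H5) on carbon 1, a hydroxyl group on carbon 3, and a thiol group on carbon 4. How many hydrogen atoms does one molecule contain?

14

Atom tally by fragment:
  C2H5OCH2 → C:3 H:7 O:1
  CH2 → C:1 H:2
  CH(OH) → C:1 H:2 O:1
  CH2SH → C:1 H:3 S:1
Element totals:
  C: 6
  H: 14
  O: 2
  S: 1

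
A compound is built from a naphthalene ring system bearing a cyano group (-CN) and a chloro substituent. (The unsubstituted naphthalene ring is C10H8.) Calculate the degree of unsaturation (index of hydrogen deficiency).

Atom tally by fragment:
  naphthalene ring system core → C:10 H:8
  (− 2 ring H displaced by substituents)
  + CN → C:1 N:1
  + Cl → Cl:1
Element totals:
  C: 11
  H: 6
  Cl: 1
  N: 1
Molecular formula: C11H6ClN.
DoU = (2C + 2 + N − H − X) / 2 = (2·11 + 2 + 1 − 6 − 1) / 2 = 9.

9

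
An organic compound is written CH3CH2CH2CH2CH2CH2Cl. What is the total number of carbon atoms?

Element totals:
  C: 6
  H: 13
  Cl: 1

6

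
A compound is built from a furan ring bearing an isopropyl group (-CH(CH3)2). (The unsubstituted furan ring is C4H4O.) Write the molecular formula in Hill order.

C7H10O

Atom tally by fragment:
  furan ring core → C:4 H:4 O:1
  (− 1 ring H displaced by substituents)
  + CH(CH3)2 → C:3 H:7
Element totals:
  C: 7
  H: 10
  O: 1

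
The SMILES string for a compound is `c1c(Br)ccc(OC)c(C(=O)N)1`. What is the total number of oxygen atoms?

2

Atom tally by fragment:
  benzene ring core → C:6 H:6
  (− 3 ring H displaced by substituents)
  + Br → Br:1
  + OCH3 → C:1 H:3 O:1
  + CONH2 → C:1 H:2 O:1 N:1
Element totals:
  C: 8
  H: 8
  Br: 1
  N: 1
  O: 2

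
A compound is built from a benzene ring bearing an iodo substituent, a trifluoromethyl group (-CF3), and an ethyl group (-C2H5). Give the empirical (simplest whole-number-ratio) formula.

Atom tally by fragment:
  benzene ring core → C:6 H:6
  (− 3 ring H displaced by substituents)
  + I → I:1
  + CF3 → C:1 F:3
  + C2H5 → C:2 H:5
Element totals:
  C: 9
  H: 8
  F: 3
  I: 1
Molecular formula: C9H8F3I.
gcd of subscripts (9, 3, 8, 1) = 1, so the empirical formula equals the molecular formula.

C9H8F3I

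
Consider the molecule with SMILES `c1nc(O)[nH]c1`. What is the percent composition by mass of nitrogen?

Atom tally by fragment:
  imidazole ring core → C:3 H:4 N:2
  (− 1 ring H displaced by substituents)
  + OH → O:1 H:1
Element totals:
  C: 3
  H: 4
  N: 2
  O: 1
Molecular formula: C3H4N2O.
Molar mass = 84.078 g/mol.
Mass from N: 2 × 14.007 = 28.014 g/mol.
%N = 28.014 / 84.078 × 100 = 33.32%.

33.32%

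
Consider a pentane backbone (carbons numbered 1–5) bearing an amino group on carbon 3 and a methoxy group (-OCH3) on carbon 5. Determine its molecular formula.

Atom tally by fragment:
  CH3 → C:1 H:3
  CH2 → C:1 H:2
  CH(NH2) → C:1 H:3 N:1
  CH2 → C:1 H:2
  CH2OCH3 → C:2 H:5 O:1
Element totals:
  C: 6
  H: 15
  N: 1
  O: 1

C6H15NO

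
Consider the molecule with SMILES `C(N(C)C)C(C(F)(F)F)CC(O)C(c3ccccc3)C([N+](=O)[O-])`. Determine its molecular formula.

C15H21F3N2O3

Atom tally by fragment:
  (CH3)2NCH2 → C:3 H:8 N:1
  CH(CF3) → C:2 H:1 F:3
  CH2 → C:1 H:2
  CH(OH) → C:1 H:2 O:1
  CH(C6H5) → C:7 H:6
  CH2NO2 → C:1 H:2 N:1 O:2
Element totals:
  C: 15
  H: 21
  F: 3
  N: 2
  O: 3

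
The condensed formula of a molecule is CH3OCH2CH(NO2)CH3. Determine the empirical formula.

C4H9NO3

Atom tally by fragment:
  CH3OCH2 → C:2 H:5 O:1
  CH(NO2) → C:1 H:1 N:1 O:2
  CH3 → C:1 H:3
Element totals:
  C: 4
  H: 9
  N: 1
  O: 3
Molecular formula: C4H9NO3.
gcd of subscripts (4, 9, 1, 3) = 1, so the empirical formula equals the molecular formula.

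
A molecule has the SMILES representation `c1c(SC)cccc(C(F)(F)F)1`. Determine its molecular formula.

C8H7F3S

Atom tally by fragment:
  benzene ring core → C:6 H:6
  (− 2 ring H displaced by substituents)
  + SCH3 → C:1 H:3 S:1
  + CF3 → C:1 F:3
Element totals:
  C: 8
  H: 7
  F: 3
  S: 1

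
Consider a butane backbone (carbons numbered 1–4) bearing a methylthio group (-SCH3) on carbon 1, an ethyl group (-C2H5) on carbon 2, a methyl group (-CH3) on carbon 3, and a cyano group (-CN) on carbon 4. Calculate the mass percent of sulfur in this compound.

18.72%

Atom tally by fragment:
  CH3SCH2 → C:2 H:5 S:1
  CH(C2H5) → C:3 H:6
  CH(CH3) → C:2 H:4
  CH2CN → C:2 H:2 N:1
Element totals:
  C: 9
  H: 17
  N: 1
  S: 1
Molecular formula: C9H17NS.
Molar mass = 171.302 g/mol.
Mass from S: 1 × 32.06 = 32.060 g/mol.
%S = 32.060 / 171.302 × 100 = 18.72%.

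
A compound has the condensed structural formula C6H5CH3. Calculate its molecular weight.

Atom tally by fragment:
  benzene ring core → C:6 H:6
  (− 1 ring H displaced by substituents)
  + CH3 → C:1 H:3
Element totals:
  C: 7
  H: 8
Molecular formula: C7H8.
  M = 7(12.011) + 8(1.008)
    = 84.077 + 8.064 = 92.141

92.14 g/mol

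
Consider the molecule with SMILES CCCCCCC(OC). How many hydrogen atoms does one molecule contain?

18

Atom tally by fragment:
  CH3 → C:1 H:3
  CH2 → C:1 H:2
  CH2 → C:1 H:2
  CH2 → C:1 H:2
  CH2 → C:1 H:2
  CH2 → C:1 H:2
  CH2OCH3 → C:2 H:5 O:1
Element totals:
  C: 8
  H: 18
  O: 1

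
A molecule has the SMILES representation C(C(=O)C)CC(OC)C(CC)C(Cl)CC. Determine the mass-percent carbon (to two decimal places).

61.39%

Atom tally by fragment:
  CH3COCH2 → C:3 H:5 O:1
  CH2 → C:1 H:2
  CH(OCH3) → C:2 H:4 O:1
  CH(C2H5) → C:3 H:6
  CH(Cl) → C:1 H:1 Cl:1
  CH2 → C:1 H:2
  CH3 → C:1 H:3
Element totals:
  C: 12
  H: 23
  Cl: 1
  O: 2
Molecular formula: C12H23ClO2.
Molar mass = 234.764 g/mol.
Mass from C: 12 × 12.011 = 144.132 g/mol.
%C = 144.132 / 234.764 × 100 = 61.39%.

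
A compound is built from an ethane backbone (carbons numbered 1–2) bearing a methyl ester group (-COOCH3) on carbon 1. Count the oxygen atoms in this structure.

Atom tally by fragment:
  CH3OOCCH2 → C:3 H:5 O:2
  CH3 → C:1 H:3
Element totals:
  C: 4
  H: 8
  O: 2

2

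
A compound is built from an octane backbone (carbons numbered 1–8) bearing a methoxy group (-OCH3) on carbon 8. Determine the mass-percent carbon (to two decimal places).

74.93%

Atom tally by fragment:
  CH3 → C:1 H:3
  CH2 → C:1 H:2
  CH2 → C:1 H:2
  CH2 → C:1 H:2
  CH2 → C:1 H:2
  CH2 → C:1 H:2
  CH2 → C:1 H:2
  CH2OCH3 → C:2 H:5 O:1
Element totals:
  C: 9
  H: 20
  O: 1
Molecular formula: C9H20O.
Molar mass = 144.258 g/mol.
Mass from C: 9 × 12.011 = 108.099 g/mol.
%C = 108.099 / 144.258 × 100 = 74.93%.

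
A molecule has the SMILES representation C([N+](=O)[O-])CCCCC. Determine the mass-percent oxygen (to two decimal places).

Atom tally by fragment:
  O2NCH2 → C:1 H:2 N:1 O:2
  CH2 → C:1 H:2
  CH2 → C:1 H:2
  CH2 → C:1 H:2
  CH2 → C:1 H:2
  CH3 → C:1 H:3
Element totals:
  C: 6
  H: 13
  N: 1
  O: 2
Molecular formula: C6H13NO2.
Molar mass = 131.175 g/mol.
Mass from O: 2 × 15.999 = 31.998 g/mol.
%O = 31.998 / 131.175 × 100 = 24.39%.

24.39%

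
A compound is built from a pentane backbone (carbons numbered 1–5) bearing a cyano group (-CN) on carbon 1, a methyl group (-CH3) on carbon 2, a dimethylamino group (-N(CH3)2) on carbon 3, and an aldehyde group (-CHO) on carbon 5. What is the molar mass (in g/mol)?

Atom tally by fragment:
  NCCH2 → C:2 H:2 N:1
  CH(CH3) → C:2 H:4
  CH(N(CH3)2) → C:3 H:7 N:1
  CH2 → C:1 H:2
  CH2CHO → C:2 H:3 O:1
Element totals:
  C: 10
  H: 18
  N: 2
  O: 1
Molecular formula: C10H18N2O.
  M = 10(12.011) + 18(1.008) + 2(14.007) + 15.999
    = 120.110 + 18.144 + 28.014 + 15.999 = 182.267

182.27 g/mol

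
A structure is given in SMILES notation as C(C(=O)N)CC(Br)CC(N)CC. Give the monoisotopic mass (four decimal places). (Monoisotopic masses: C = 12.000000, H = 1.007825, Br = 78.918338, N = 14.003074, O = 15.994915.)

236.0524

Atom tally by fragment:
  H2NOCCH2 → C:2 H:4 O:1 N:1
  CH2 → C:1 H:2
  CH(Br) → C:1 H:1 Br:1
  CH2 → C:1 H:2
  CH(NH2) → C:1 H:3 N:1
  CH2 → C:1 H:2
  CH3 → C:1 H:3
Element totals:
  C: 8
  H: 17
  Br: 1
  N: 2
  O: 1
Molecular formula: C8H17BrN2O.
  M = 8(12.0) + 17(1.007825) + 78.918338 + 2(14.003074) + 15.994915
    = 96.000000 + 17.133025 + 78.918338 + 28.006148 + 15.994915 = 236.052426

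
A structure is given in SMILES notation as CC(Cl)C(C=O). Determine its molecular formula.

C4H7ClO

Atom tally by fragment:
  CH3 → C:1 H:3
  CH(Cl) → C:1 H:1 Cl:1
  CH2CHO → C:2 H:3 O:1
Element totals:
  C: 4
  H: 7
  Cl: 1
  O: 1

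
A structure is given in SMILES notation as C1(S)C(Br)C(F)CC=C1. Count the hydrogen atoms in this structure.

Atom tally by fragment:
  cyclohexene ring core → C:6 H:10
  (− 3 ring H displaced by substituents)
  + SH → S:1 H:1
  + Br → Br:1
  + F → F:1
Element totals:
  C: 6
  H: 8
  Br: 1
  F: 1
  S: 1

8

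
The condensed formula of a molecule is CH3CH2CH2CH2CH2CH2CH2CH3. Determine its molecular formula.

C8H18

Atom tally by fragment:
  CH3 → C:1 H:3
  CH2 → C:1 H:2
  CH2 → C:1 H:2
  CH2 → C:1 H:2
  CH2 → C:1 H:2
  CH2 → C:1 H:2
  CH2 → C:1 H:2
  CH3 → C:1 H:3
Element totals:
  C: 8
  H: 18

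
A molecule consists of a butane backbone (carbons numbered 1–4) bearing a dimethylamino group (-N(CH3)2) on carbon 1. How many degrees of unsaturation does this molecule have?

Atom tally by fragment:
  (CH3)2NCH2 → C:3 H:8 N:1
  CH2 → C:1 H:2
  CH2 → C:1 H:2
  CH3 → C:1 H:3
Element totals:
  C: 6
  H: 15
  N: 1
Molecular formula: C6H15N.
DoU = (2C + 2 + N − H − X) / 2 = (2·6 + 2 + 1 − 15 − 0) / 2 = 0.

0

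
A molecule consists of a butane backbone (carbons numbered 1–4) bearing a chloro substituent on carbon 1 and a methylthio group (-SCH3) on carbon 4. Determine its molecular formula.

Atom tally by fragment:
  ClCH2 → C:1 H:2 Cl:1
  CH2 → C:1 H:2
  CH2 → C:1 H:2
  CH2SCH3 → C:2 H:5 S:1
Element totals:
  C: 5
  H: 11
  Cl: 1
  S: 1

C5H11ClS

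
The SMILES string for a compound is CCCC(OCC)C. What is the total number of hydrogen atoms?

16

Atom tally by fragment:
  CH3 → C:1 H:3
  CH2 → C:1 H:2
  CH2 → C:1 H:2
  CH(OC2H5) → C:3 H:6 O:1
  CH3 → C:1 H:3
Element totals:
  C: 7
  H: 16
  O: 1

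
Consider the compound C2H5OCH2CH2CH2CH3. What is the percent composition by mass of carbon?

Element totals:
  C: 6
  H: 14
  O: 1
Molecular formula: C6H14O.
Molar mass = 102.177 g/mol.
Mass from C: 6 × 12.011 = 72.066 g/mol.
%C = 72.066 / 102.177 × 100 = 70.53%.

70.53%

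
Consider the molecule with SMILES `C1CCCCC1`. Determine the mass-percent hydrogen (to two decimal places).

Atom tally by fragment:
  cyclohexane ring core → C:6 H:12
Element totals:
  C: 6
  H: 12
Molecular formula: C6H12.
Molar mass = 84.162 g/mol.
Mass from H: 12 × 1.008 = 12.096 g/mol.
%H = 12.096 / 84.162 × 100 = 14.37%.

14.37%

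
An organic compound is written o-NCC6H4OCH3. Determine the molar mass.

133.15 g/mol

Element totals:
  C: 8
  H: 7
  N: 1
  O: 1
Molecular formula: C8H7NO.
  M = 8(12.011) + 7(1.008) + 14.007 + 15.999
    = 96.088 + 7.056 + 14.007 + 15.999 = 133.150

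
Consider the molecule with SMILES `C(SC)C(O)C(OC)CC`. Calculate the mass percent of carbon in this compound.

Atom tally by fragment:
  CH3SCH2 → C:2 H:5 S:1
  CH(OH) → C:1 H:2 O:1
  CH(OCH3) → C:2 H:4 O:1
  CH2 → C:1 H:2
  CH3 → C:1 H:3
Element totals:
  C: 7
  H: 16
  O: 2
  S: 1
Molecular formula: C7H16O2S.
Molar mass = 164.263 g/mol.
Mass from C: 7 × 12.011 = 84.077 g/mol.
%C = 84.077 / 164.263 × 100 = 51.18%.

51.18%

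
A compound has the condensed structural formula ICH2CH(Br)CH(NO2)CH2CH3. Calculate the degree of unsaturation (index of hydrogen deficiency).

Element totals:
  C: 5
  H: 9
  Br: 1
  I: 1
  N: 1
  O: 2
Molecular formula: C5H9BrINO2.
DoU = (2C + 2 + N − H − X) / 2 = (2·5 + 2 + 1 − 9 − 2) / 2 = 1.

1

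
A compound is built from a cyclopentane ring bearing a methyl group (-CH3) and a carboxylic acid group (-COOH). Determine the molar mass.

128.17 g/mol

Atom tally by fragment:
  cyclopentane ring core → C:5 H:10
  (− 2 ring H displaced by substituents)
  + CH3 → C:1 H:3
  + COOH → C:1 H:1 O:2
Element totals:
  C: 7
  H: 12
  O: 2
Molecular formula: C7H12O2.
  M = 7(12.011) + 12(1.008) + 2(15.999)
    = 84.077 + 12.096 + 31.998 = 128.171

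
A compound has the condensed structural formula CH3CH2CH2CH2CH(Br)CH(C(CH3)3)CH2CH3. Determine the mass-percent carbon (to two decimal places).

57.83%

Element totals:
  C: 12
  H: 25
  Br: 1
Molecular formula: C12H25Br.
Molar mass = 249.236 g/mol.
Mass from C: 12 × 12.011 = 144.132 g/mol.
%C = 144.132 / 249.236 × 100 = 57.83%.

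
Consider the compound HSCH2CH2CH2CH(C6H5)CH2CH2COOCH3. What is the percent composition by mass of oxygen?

12.68%

Atom tally by fragment:
  HSCH2 → C:1 H:3 S:1
  CH2 → C:1 H:2
  CH2 → C:1 H:2
  CH(C6H5) → C:7 H:6
  CH2 → C:1 H:2
  CH2COOCH3 → C:3 H:5 O:2
Element totals:
  C: 14
  H: 20
  O: 2
  S: 1
Molecular formula: C14H20O2S.
Molar mass = 252.372 g/mol.
Mass from O: 2 × 15.999 = 31.998 g/mol.
%O = 31.998 / 252.372 × 100 = 12.68%.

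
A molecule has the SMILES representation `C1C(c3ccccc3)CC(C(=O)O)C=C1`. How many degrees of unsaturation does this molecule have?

Atom tally by fragment:
  cyclohexene ring core → C:6 H:10
  (− 2 ring H displaced by substituents)
  + C6H5 → C:6 H:5
  + COOH → C:1 H:1 O:2
Element totals:
  C: 13
  H: 14
  O: 2
Molecular formula: C13H14O2.
DoU = (2C + 2 + N − H − X) / 2 = (2·13 + 2 + 0 − 14 − 0) / 2 = 7.

7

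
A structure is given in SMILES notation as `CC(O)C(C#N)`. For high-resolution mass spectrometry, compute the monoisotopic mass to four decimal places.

85.0528

Atom tally by fragment:
  CH3 → C:1 H:3
  CH(OH) → C:1 H:2 O:1
  CH2CN → C:2 H:2 N:1
Element totals:
  C: 4
  H: 7
  N: 1
  O: 1
Molecular formula: C4H7NO.
  M = 4(12.0) + 7(1.007825) + 14.003074 + 15.994915
    = 48.000000 + 7.054775 + 14.003074 + 15.994915 = 85.052764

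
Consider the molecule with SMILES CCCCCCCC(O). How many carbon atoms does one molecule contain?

8

Atom tally by fragment:
  CH3 → C:1 H:3
  CH2 → C:1 H:2
  CH2 → C:1 H:2
  CH2 → C:1 H:2
  CH2 → C:1 H:2
  CH2 → C:1 H:2
  CH2 → C:1 H:2
  CH2OH → C:1 H:3 O:1
Element totals:
  C: 8
  H: 18
  O: 1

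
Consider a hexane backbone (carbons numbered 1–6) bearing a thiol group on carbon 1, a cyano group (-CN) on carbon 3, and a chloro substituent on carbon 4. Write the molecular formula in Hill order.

Atom tally by fragment:
  HSCH2 → C:1 H:3 S:1
  CH2 → C:1 H:2
  CH(CN) → C:2 H:1 N:1
  CH(Cl) → C:1 H:1 Cl:1
  CH2 → C:1 H:2
  CH3 → C:1 H:3
Element totals:
  C: 7
  H: 12
  Cl: 1
  N: 1
  S: 1

C7H12ClNS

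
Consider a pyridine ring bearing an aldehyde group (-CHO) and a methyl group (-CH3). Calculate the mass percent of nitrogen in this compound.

11.56%

Atom tally by fragment:
  pyridine ring core → C:5 H:5 N:1
  (− 2 ring H displaced by substituents)
  + CHO → C:1 H:1 O:1
  + CH3 → C:1 H:3
Element totals:
  C: 7
  H: 7
  N: 1
  O: 1
Molecular formula: C7H7NO.
Molar mass = 121.139 g/mol.
Mass from N: 1 × 14.007 = 14.007 g/mol.
%N = 14.007 / 121.139 × 100 = 11.56%.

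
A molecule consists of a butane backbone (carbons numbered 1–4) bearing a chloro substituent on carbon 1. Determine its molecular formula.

C4H9Cl

Atom tally by fragment:
  ClCH2 → C:1 H:2 Cl:1
  CH2 → C:1 H:2
  CH2 → C:1 H:2
  CH3 → C:1 H:3
Element totals:
  C: 4
  H: 9
  Cl: 1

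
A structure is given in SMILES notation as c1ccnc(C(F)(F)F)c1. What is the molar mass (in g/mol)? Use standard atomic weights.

147.10 g/mol

Atom tally by fragment:
  pyridine ring core → C:5 H:5 N:1
  (− 1 ring H displaced by substituents)
  + CF3 → C:1 F:3
Element totals:
  C: 6
  H: 4
  F: 3
  N: 1
Molecular formula: C6H4F3N.
  M = 6(12.011) + 4(1.008) + 3(18.998) + 14.007
    = 72.066 + 4.032 + 56.994 + 14.007 = 147.099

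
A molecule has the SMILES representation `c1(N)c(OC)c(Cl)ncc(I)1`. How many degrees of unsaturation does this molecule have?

Atom tally by fragment:
  pyridine ring core → C:5 H:5 N:1
  (− 4 ring H displaced by substituents)
  + NH2 → N:1 H:2
  + OCH3 → C:1 H:3 O:1
  + Cl → Cl:1
  + I → I:1
Element totals:
  C: 6
  H: 6
  Cl: 1
  I: 1
  N: 2
  O: 1
Molecular formula: C6H6ClIN2O.
DoU = (2C + 2 + N − H − X) / 2 = (2·6 + 2 + 2 − 6 − 2) / 2 = 4.

4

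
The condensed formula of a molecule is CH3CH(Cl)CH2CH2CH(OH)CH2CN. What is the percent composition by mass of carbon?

Atom tally by fragment:
  CH3 → C:1 H:3
  CH(Cl) → C:1 H:1 Cl:1
  CH2 → C:1 H:2
  CH2 → C:1 H:2
  CH(OH) → C:1 H:2 O:1
  CH2CN → C:2 H:2 N:1
Element totals:
  C: 7
  H: 12
  Cl: 1
  N: 1
  O: 1
Molecular formula: C7H12ClNO.
Molar mass = 161.629 g/mol.
Mass from C: 7 × 12.011 = 84.077 g/mol.
%C = 84.077 / 161.629 × 100 = 52.02%.

52.02%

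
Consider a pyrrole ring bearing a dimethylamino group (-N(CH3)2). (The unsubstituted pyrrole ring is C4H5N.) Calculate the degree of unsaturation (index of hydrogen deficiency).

Atom tally by fragment:
  pyrrole ring core → C:4 H:5 N:1
  (− 1 ring H displaced by substituents)
  + N(CH3)2 → N:1 C:2 H:6
Element totals:
  C: 6
  H: 10
  N: 2
Molecular formula: C6H10N2.
DoU = (2C + 2 + N − H − X) / 2 = (2·6 + 2 + 2 − 10 − 0) / 2 = 3.

3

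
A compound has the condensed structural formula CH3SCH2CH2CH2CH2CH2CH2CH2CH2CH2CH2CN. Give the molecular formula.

C12H23NS

Element totals:
  C: 12
  H: 23
  N: 1
  S: 1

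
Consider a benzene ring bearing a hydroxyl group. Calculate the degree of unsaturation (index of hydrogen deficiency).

Atom tally by fragment:
  benzene ring core → C:6 H:6
  (− 1 ring H displaced by substituents)
  + OH → O:1 H:1
Element totals:
  C: 6
  H: 6
  O: 1
Molecular formula: C6H6O.
DoU = (2C + 2 + N − H − X) / 2 = (2·6 + 2 + 0 − 6 − 0) / 2 = 4.

4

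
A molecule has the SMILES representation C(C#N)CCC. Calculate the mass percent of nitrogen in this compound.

16.85%

Atom tally by fragment:
  NCCH2 → C:2 H:2 N:1
  CH2 → C:1 H:2
  CH2 → C:1 H:2
  CH3 → C:1 H:3
Element totals:
  C: 5
  H: 9
  N: 1
Molecular formula: C5H9N.
Molar mass = 83.134 g/mol.
Mass from N: 1 × 14.007 = 14.007 g/mol.
%N = 14.007 / 83.134 × 100 = 16.85%.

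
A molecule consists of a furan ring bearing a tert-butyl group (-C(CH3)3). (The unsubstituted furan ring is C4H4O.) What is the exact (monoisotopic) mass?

124.0888

Atom tally by fragment:
  furan ring core → C:4 H:4 O:1
  (− 1 ring H displaced by substituents)
  + C(CH3)3 → C:4 H:9
Element totals:
  C: 8
  H: 12
  O: 1
Molecular formula: C8H12O.
  M = 8(12.0) + 12(1.007825) + 15.994915
    = 96.000000 + 12.093900 + 15.994915 = 124.088815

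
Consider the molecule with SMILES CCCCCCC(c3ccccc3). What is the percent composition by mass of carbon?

88.57%

Atom tally by fragment:
  CH3 → C:1 H:3
  CH2 → C:1 H:2
  CH2 → C:1 H:2
  CH2 → C:1 H:2
  CH2 → C:1 H:2
  CH2 → C:1 H:2
  CH2C6H5 → C:7 H:7
Element totals:
  C: 13
  H: 20
Molecular formula: C13H20.
Molar mass = 176.303 g/mol.
Mass from C: 13 × 12.011 = 156.143 g/mol.
%C = 156.143 / 176.303 × 100 = 88.57%.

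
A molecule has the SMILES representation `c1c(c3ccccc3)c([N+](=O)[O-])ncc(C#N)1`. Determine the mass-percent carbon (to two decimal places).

64.00%

Atom tally by fragment:
  pyridine ring core → C:5 H:5 N:1
  (− 3 ring H displaced by substituents)
  + C6H5 → C:6 H:5
  + NO2 → N:1 O:2
  + CN → C:1 N:1
Element totals:
  C: 12
  H: 7
  N: 3
  O: 2
Molecular formula: C12H7N3O2.
Molar mass = 225.207 g/mol.
Mass from C: 12 × 12.011 = 144.132 g/mol.
%C = 144.132 / 225.207 × 100 = 64.00%.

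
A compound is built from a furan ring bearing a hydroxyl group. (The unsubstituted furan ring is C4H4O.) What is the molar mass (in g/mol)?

84.07 g/mol

Atom tally by fragment:
  furan ring core → C:4 H:4 O:1
  (− 1 ring H displaced by substituents)
  + OH → O:1 H:1
Element totals:
  C: 4
  H: 4
  O: 2
Molecular formula: C4H4O2.
  M = 4(12.011) + 4(1.008) + 2(15.999)
    = 48.044 + 4.032 + 31.998 = 84.074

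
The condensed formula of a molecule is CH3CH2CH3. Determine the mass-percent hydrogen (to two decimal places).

18.29%

Element totals:
  C: 3
  H: 8
Molecular formula: C3H8.
Molar mass = 44.097 g/mol.
Mass from H: 8 × 1.008 = 8.064 g/mol.
%H = 8.064 / 44.097 × 100 = 18.29%.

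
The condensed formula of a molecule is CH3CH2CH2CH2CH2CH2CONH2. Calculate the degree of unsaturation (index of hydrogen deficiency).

1

Element totals:
  C: 7
  H: 15
  N: 1
  O: 1
Molecular formula: C7H15NO.
DoU = (2C + 2 + N − H − X) / 2 = (2·7 + 2 + 1 − 15 − 0) / 2 = 1.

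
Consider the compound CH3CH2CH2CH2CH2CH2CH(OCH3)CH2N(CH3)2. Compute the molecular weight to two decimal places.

187.33 g/mol

Element totals:
  C: 11
  H: 25
  N: 1
  O: 1
Molecular formula: C11H25NO.
  M = 11(12.011) + 25(1.008) + 14.007 + 15.999
    = 132.121 + 25.200 + 14.007 + 15.999 = 187.327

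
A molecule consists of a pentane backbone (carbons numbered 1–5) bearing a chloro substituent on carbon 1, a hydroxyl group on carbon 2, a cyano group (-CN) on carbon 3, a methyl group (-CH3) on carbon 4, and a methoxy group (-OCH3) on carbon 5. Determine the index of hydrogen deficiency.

Atom tally by fragment:
  ClCH2 → C:1 H:2 Cl:1
  CH(OH) → C:1 H:2 O:1
  CH(CN) → C:2 H:1 N:1
  CH(CH3) → C:2 H:4
  CH2OCH3 → C:2 H:5 O:1
Element totals:
  C: 8
  H: 14
  Cl: 1
  N: 1
  O: 2
Molecular formula: C8H14ClNO2.
DoU = (2C + 2 + N − H − X) / 2 = (2·8 + 2 + 1 − 14 − 1) / 2 = 2.

2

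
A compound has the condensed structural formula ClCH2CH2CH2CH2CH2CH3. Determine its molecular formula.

C6H13Cl

Atom tally by fragment:
  ClCH2 → C:1 H:2 Cl:1
  CH2 → C:1 H:2
  CH2 → C:1 H:2
  CH2 → C:1 H:2
  CH2 → C:1 H:2
  CH3 → C:1 H:3
Element totals:
  C: 6
  H: 13
  Cl: 1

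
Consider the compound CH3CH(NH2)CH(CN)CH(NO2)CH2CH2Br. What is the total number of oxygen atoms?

2

Element totals:
  C: 7
  H: 12
  Br: 1
  N: 3
  O: 2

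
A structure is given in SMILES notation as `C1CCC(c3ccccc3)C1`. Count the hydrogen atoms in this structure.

Atom tally by fragment:
  cyclopentane ring core → C:5 H:10
  (− 1 ring H displaced by substituents)
  + C6H5 → C:6 H:5
Element totals:
  C: 11
  H: 14

14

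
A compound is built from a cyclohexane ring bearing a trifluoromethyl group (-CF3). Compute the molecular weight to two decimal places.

152.16 g/mol

Atom tally by fragment:
  cyclohexane ring core → C:6 H:12
  (− 1 ring H displaced by substituents)
  + CF3 → C:1 F:3
Element totals:
  C: 7
  H: 11
  F: 3
Molecular formula: C7H11F3.
  M = 7(12.011) + 11(1.008) + 3(18.998)
    = 84.077 + 11.088 + 56.994 = 152.159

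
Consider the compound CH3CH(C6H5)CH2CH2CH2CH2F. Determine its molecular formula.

Atom tally by fragment:
  CH3 → C:1 H:3
  CH(C6H5) → C:7 H:6
  CH2 → C:1 H:2
  CH2 → C:1 H:2
  CH2 → C:1 H:2
  CH2F → C:1 H:2 F:1
Element totals:
  C: 12
  H: 17
  F: 1

C12H17F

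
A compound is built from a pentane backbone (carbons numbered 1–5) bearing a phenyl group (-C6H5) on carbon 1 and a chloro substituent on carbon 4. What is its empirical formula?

C11H15Cl

Atom tally by fragment:
  C6H5CH2 → C:7 H:7
  CH2 → C:1 H:2
  CH2 → C:1 H:2
  CH(Cl) → C:1 H:1 Cl:1
  CH3 → C:1 H:3
Element totals:
  C: 11
  H: 15
  Cl: 1
Molecular formula: C11H15Cl.
gcd of subscripts (11, 1, 15) = 1, so the empirical formula equals the molecular formula.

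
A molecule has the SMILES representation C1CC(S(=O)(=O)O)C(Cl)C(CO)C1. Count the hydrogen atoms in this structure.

Atom tally by fragment:
  cyclohexane ring core → C:6 H:12
  (− 3 ring H displaced by substituents)
  + SO3H → S:1 O:3 H:1
  + Cl → Cl:1
  + CH2OH → C:1 H:3 O:1
Element totals:
  C: 7
  H: 13
  Cl: 1
  O: 4
  S: 1

13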